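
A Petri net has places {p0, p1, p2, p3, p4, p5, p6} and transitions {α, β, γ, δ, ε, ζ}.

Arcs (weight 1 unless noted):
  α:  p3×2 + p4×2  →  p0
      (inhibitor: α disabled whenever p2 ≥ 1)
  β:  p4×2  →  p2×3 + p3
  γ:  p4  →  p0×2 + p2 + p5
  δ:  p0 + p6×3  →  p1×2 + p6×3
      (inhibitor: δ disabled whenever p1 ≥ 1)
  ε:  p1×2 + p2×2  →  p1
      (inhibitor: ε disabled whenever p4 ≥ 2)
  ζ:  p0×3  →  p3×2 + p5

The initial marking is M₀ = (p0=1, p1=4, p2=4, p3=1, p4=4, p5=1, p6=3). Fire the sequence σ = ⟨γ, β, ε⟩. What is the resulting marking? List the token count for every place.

step 1: fire γ:  (p0=1, p1=4, p2=4, p3=1, p4=4, p5=1, p6=3) → (p0=3, p1=4, p2=5, p3=1, p4=3, p5=2, p6=3)
step 2: fire β:  (p0=3, p1=4, p2=5, p3=1, p4=3, p5=2, p6=3) → (p0=3, p1=4, p2=8, p3=2, p4=1, p5=2, p6=3)
step 3: fire ε:  (p0=3, p1=4, p2=8, p3=2, p4=1, p5=2, p6=3) → (p0=3, p1=3, p2=6, p3=2, p4=1, p5=2, p6=3)

(p0=3, p1=3, p2=6, p3=2, p4=1, p5=2, p6=3)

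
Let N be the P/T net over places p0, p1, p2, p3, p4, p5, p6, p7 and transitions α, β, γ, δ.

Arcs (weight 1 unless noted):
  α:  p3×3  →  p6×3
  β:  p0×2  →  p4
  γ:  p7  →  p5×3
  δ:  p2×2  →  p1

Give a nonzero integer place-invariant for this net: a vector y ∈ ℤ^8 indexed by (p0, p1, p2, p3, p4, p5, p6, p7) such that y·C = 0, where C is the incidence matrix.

y = (p0:0, p1:2, p2:1, p3:0, p4:0, p5:0, p6:0, p7:0)

Incidence matrix C (rows=places, cols=transitions):
        α    β    γ    δ
   p0   0   -2    0    0
   p1   0    0    0    1
   p2   0    0    0   -2
   p3  -3    0    0    0
   p4   0    1    0    0
   p5   0    0    3    0
   p6   3    0    0    0
   p7   0    0   -1    0

Candidate y = [0, 2, 1, 0, 0, 0, 0, 0]; check y·C column-wise:
  col α: 2·0 + 1·0 + 0·-3 + 0·3 = 0
  col β: 0·-2 + 2·0 + 1·0 + 0·1 = 0
  col γ: 2·0 + 1·0 + 0·3 + 0·-1 = 0
  col δ: 2·1 + 1·-2 = 0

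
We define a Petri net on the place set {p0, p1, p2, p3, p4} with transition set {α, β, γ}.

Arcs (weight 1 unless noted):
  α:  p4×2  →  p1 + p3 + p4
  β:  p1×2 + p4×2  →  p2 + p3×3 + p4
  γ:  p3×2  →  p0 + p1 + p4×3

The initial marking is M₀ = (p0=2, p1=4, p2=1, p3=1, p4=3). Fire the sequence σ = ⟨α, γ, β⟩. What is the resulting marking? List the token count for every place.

step 1: fire α:  (p0=2, p1=4, p2=1, p3=1, p4=3) → (p0=2, p1=5, p2=1, p3=2, p4=2)
step 2: fire γ:  (p0=2, p1=5, p2=1, p3=2, p4=2) → (p0=3, p1=6, p2=1, p3=0, p4=5)
step 3: fire β:  (p0=3, p1=6, p2=1, p3=0, p4=5) → (p0=3, p1=4, p2=2, p3=3, p4=4)

(p0=3, p1=4, p2=2, p3=3, p4=4)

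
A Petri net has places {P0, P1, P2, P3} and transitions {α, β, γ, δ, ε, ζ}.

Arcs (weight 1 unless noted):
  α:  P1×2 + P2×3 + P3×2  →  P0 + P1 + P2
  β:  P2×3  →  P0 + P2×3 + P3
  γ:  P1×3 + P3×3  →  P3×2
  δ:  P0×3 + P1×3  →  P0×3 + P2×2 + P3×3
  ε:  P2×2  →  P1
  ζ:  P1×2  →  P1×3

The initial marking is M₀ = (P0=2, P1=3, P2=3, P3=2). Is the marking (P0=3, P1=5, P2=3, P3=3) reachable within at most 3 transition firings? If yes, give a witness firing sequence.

step 1: fire β:  (P0=2, P1=3, P2=3, P3=2) → (P0=3, P1=3, P2=3, P3=3)
step 2: fire ζ:  (P0=3, P1=3, P2=3, P3=3) → (P0=3, P1=4, P2=3, P3=3)
step 3: fire ζ:  (P0=3, P1=4, P2=3, P3=3) → (P0=3, P1=5, P2=3, P3=3)

YES — reachable via ⟨β, ζ, ζ⟩ (3 firings)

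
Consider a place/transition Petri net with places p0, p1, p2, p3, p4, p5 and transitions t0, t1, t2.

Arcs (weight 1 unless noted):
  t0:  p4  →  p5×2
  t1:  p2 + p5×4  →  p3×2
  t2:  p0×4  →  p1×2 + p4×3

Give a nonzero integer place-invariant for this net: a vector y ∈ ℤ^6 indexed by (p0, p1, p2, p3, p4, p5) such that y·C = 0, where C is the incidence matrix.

y = (p0:1, p1:2, p2:0, p3:0, p4:0, p5:0)

Incidence matrix C (rows=places, cols=transitions):
       t0   t1   t2
   p0   0    0   -4
   p1   0    0    2
   p2   0   -1    0
   p3   0    2    0
   p4  -1    0    3
   p5   2   -4    0

Candidate y = [1, 2, 0, 0, 0, 0]; check y·C column-wise:
  col t0: 1·0 + 2·0 + 0·-1 + 0·2 = 0
  col t1: 1·0 + 2·0 + 0·-1 + 0·2 + 0·-4 = 0
  col t2: 1·-4 + 2·2 + 0·3 = 0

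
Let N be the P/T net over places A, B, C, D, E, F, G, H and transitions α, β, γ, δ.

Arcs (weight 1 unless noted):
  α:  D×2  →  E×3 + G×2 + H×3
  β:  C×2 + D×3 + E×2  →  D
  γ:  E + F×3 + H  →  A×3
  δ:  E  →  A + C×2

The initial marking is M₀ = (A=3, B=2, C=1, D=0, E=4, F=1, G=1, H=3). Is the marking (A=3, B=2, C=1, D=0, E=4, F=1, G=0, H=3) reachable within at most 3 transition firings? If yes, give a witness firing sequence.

NO — not reachable within 3 firings

depth 0: 1 marking
depth 1: 2 markings reached so far
depth 2: 3 markings reached so far
depth 3: 4 markings reached so far
target is not among the 4 markings reachable within 3 steps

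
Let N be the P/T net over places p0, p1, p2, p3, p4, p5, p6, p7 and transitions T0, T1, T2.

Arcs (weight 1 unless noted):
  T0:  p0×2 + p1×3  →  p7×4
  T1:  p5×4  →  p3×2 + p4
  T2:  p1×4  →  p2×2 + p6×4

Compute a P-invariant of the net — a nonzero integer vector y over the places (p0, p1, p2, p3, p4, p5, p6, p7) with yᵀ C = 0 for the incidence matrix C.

y = (p0:3, p1:-2, p2:-4, p3:0, p4:0, p5:0, p6:0, p7:0)

Incidence matrix C (rows=places, cols=transitions):
       T0   T1   T2
   p0  -2    0    0
   p1  -3    0   -4
   p2   0    0    2
   p3   0    2    0
   p4   0    1    0
   p5   0   -4    0
   p6   0    0    4
   p7   4    0    0

Candidate y = [3, -2, -4, 0, 0, 0, 0, 0]; check y·C column-wise:
  col T0: 3·-2 + -2·-3 + -4·0 + 0·4 = 0
  col T1: 3·0 + -2·0 + -4·0 + 0·2 + 0·1 + 0·-4 = 0
  col T2: 3·0 + -2·-4 + -4·2 + 0·4 = 0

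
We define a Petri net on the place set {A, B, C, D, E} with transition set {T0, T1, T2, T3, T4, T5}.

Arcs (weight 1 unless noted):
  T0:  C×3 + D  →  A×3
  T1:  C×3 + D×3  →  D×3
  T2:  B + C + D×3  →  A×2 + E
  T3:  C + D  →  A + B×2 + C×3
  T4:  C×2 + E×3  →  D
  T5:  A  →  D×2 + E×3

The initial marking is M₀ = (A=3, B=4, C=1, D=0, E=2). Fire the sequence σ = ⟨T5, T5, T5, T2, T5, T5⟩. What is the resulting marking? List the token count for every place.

(A=0, B=3, C=0, D=7, E=18)

step 1: fire T5:  (A=3, B=4, C=1, D=0, E=2) → (A=2, B=4, C=1, D=2, E=5)
step 2: fire T5:  (A=2, B=4, C=1, D=2, E=5) → (A=1, B=4, C=1, D=4, E=8)
step 3: fire T5:  (A=1, B=4, C=1, D=4, E=8) → (A=0, B=4, C=1, D=6, E=11)
step 4: fire T2:  (A=0, B=4, C=1, D=6, E=11) → (A=2, B=3, C=0, D=3, E=12)
step 5: fire T5:  (A=2, B=3, C=0, D=3, E=12) → (A=1, B=3, C=0, D=5, E=15)
step 6: fire T5:  (A=1, B=3, C=0, D=5, E=15) → (A=0, B=3, C=0, D=7, E=18)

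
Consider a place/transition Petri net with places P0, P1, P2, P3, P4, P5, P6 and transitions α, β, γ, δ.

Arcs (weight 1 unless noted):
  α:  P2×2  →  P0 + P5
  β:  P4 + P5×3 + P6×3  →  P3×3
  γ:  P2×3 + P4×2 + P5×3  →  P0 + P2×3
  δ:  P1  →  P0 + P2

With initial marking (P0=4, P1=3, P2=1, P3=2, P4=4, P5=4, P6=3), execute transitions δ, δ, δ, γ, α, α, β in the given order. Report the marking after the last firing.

step 1: fire δ:  (P0=4, P1=3, P2=1, P3=2, P4=4, P5=4, P6=3) → (P0=5, P1=2, P2=2, P3=2, P4=4, P5=4, P6=3)
step 2: fire δ:  (P0=5, P1=2, P2=2, P3=2, P4=4, P5=4, P6=3) → (P0=6, P1=1, P2=3, P3=2, P4=4, P5=4, P6=3)
step 3: fire δ:  (P0=6, P1=1, P2=3, P3=2, P4=4, P5=4, P6=3) → (P0=7, P1=0, P2=4, P3=2, P4=4, P5=4, P6=3)
step 4: fire γ:  (P0=7, P1=0, P2=4, P3=2, P4=4, P5=4, P6=3) → (P0=8, P1=0, P2=4, P3=2, P4=2, P5=1, P6=3)
step 5: fire α:  (P0=8, P1=0, P2=4, P3=2, P4=2, P5=1, P6=3) → (P0=9, P1=0, P2=2, P3=2, P4=2, P5=2, P6=3)
step 6: fire α:  (P0=9, P1=0, P2=2, P3=2, P4=2, P5=2, P6=3) → (P0=10, P1=0, P2=0, P3=2, P4=2, P5=3, P6=3)
step 7: fire β:  (P0=10, P1=0, P2=0, P3=2, P4=2, P5=3, P6=3) → (P0=10, P1=0, P2=0, P3=5, P4=1, P5=0, P6=0)

(P0=10, P1=0, P2=0, P3=5, P4=1, P5=0, P6=0)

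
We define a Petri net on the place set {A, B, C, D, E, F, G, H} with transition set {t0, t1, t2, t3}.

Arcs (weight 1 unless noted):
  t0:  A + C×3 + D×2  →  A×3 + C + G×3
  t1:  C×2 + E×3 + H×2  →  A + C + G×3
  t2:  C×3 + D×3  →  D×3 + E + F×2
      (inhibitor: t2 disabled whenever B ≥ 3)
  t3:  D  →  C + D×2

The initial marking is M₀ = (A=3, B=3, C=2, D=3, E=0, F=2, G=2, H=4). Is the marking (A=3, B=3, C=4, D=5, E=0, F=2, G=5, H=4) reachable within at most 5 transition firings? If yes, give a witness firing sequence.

NO — not reachable within 5 firings

depth 0: 1 marking
depth 1: 2 markings reached so far
depth 2: 4 markings reached so far
depth 3: 6 markings reached so far
depth 4: 8 markings reached so far
depth 5: 11 markings reached so far
target is not among the 11 markings reachable within 5 steps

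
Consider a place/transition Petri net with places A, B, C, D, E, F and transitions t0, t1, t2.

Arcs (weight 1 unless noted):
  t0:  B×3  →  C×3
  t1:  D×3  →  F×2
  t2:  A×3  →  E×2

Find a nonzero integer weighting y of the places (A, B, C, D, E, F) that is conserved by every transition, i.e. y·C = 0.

y = (A:0, B:1, C:1, D:0, E:0, F:0)

Incidence matrix C (rows=places, cols=transitions):
       t0   t1   t2
    A   0    0   -3
    B  -3    0    0
    C   3    0    0
    D   0   -3    0
    E   0    0    2
    F   0    2    0

Candidate y = [0, 1, 1, 0, 0, 0]; check y·C column-wise:
  col t0: 1·-3 + 1·3 = 0
  col t1: 1·0 + 1·0 + 0·-3 + 0·2 = 0
  col t2: 0·-3 + 1·0 + 1·0 + 0·2 = 0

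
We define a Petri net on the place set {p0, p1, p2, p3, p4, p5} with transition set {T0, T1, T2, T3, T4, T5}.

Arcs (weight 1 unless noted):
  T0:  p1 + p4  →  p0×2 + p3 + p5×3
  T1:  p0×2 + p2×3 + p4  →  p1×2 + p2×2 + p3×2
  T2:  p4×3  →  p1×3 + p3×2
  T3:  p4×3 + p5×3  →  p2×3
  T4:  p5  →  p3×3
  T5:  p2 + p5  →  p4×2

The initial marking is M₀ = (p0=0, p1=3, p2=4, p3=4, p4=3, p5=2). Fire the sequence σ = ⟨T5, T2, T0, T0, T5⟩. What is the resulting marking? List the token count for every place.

step 1: fire T5:  (p0=0, p1=3, p2=4, p3=4, p4=3, p5=2) → (p0=0, p1=3, p2=3, p3=4, p4=5, p5=1)
step 2: fire T2:  (p0=0, p1=3, p2=3, p3=4, p4=5, p5=1) → (p0=0, p1=6, p2=3, p3=6, p4=2, p5=1)
step 3: fire T0:  (p0=0, p1=6, p2=3, p3=6, p4=2, p5=1) → (p0=2, p1=5, p2=3, p3=7, p4=1, p5=4)
step 4: fire T0:  (p0=2, p1=5, p2=3, p3=7, p4=1, p5=4) → (p0=4, p1=4, p2=3, p3=8, p4=0, p5=7)
step 5: fire T5:  (p0=4, p1=4, p2=3, p3=8, p4=0, p5=7) → (p0=4, p1=4, p2=2, p3=8, p4=2, p5=6)

(p0=4, p1=4, p2=2, p3=8, p4=2, p5=6)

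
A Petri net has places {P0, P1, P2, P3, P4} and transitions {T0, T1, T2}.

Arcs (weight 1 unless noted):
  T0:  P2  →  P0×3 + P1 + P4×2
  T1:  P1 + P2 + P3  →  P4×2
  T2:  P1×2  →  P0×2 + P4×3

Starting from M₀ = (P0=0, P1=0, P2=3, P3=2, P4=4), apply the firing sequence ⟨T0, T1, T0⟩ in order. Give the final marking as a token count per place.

step 1: fire T0:  (P0=0, P1=0, P2=3, P3=2, P4=4) → (P0=3, P1=1, P2=2, P3=2, P4=6)
step 2: fire T1:  (P0=3, P1=1, P2=2, P3=2, P4=6) → (P0=3, P1=0, P2=1, P3=1, P4=8)
step 3: fire T0:  (P0=3, P1=0, P2=1, P3=1, P4=8) → (P0=6, P1=1, P2=0, P3=1, P4=10)

(P0=6, P1=1, P2=0, P3=1, P4=10)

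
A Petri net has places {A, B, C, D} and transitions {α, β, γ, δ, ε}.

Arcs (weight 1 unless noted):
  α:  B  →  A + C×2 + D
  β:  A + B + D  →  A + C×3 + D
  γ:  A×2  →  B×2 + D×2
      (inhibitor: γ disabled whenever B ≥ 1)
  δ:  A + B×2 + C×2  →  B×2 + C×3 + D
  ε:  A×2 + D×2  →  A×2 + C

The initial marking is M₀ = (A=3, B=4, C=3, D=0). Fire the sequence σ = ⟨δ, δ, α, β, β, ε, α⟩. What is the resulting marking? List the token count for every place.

(A=3, B=0, C=16, D=2)

step 1: fire δ:  (A=3, B=4, C=3, D=0) → (A=2, B=4, C=4, D=1)
step 2: fire δ:  (A=2, B=4, C=4, D=1) → (A=1, B=4, C=5, D=2)
step 3: fire α:  (A=1, B=4, C=5, D=2) → (A=2, B=3, C=7, D=3)
step 4: fire β:  (A=2, B=3, C=7, D=3) → (A=2, B=2, C=10, D=3)
step 5: fire β:  (A=2, B=2, C=10, D=3) → (A=2, B=1, C=13, D=3)
step 6: fire ε:  (A=2, B=1, C=13, D=3) → (A=2, B=1, C=14, D=1)
step 7: fire α:  (A=2, B=1, C=14, D=1) → (A=3, B=0, C=16, D=2)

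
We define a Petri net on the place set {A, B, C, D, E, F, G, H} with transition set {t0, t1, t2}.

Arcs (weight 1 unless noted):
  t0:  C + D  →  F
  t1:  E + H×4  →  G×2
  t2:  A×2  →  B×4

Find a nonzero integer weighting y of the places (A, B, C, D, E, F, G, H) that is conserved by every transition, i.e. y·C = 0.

Incidence matrix C (rows=places, cols=transitions):
       t0   t1   t2
    A   0    0   -2
    B   0    0    4
    C  -1    0    0
    D  -1    0    0
    E   0   -1    0
    F   1    0    0
    G   0    2    0
    H   0   -4    0

Candidate y = [2, 1, 0, 0, 0, 0, 0, 0]; check y·C column-wise:
  col t0: 2·0 + 1·0 + 0·-1 + 0·-1 + 0·1 = 0
  col t1: 2·0 + 1·0 + 0·-1 + 0·2 + 0·-4 = 0
  col t2: 2·-2 + 1·4 = 0

y = (A:2, B:1, C:0, D:0, E:0, F:0, G:0, H:0)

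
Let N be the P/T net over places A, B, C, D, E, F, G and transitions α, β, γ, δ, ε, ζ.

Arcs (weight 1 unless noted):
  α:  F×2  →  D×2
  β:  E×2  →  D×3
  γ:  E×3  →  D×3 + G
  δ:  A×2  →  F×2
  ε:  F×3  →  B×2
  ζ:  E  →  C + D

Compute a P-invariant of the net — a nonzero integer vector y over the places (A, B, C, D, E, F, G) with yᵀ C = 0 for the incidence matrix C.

Incidence matrix C (rows=places, cols=transitions):
        α    β    γ    δ    ε    ζ
    A   0    0    0   -2    0    0
    B   0    0    0    0    2    0
    C   0    0    0    0    0    1
    D   2    3    3    0    0    1
    E   0   -2   -3    0    0   -1
    F  -2    0    0    2   -3    0
    G   0    0    1    0    0    0

Candidate y = [2, 3, 1, 2, 3, 2, 3]; check y·C column-wise:
  col α: 2·0 + 3·0 + 1·0 + 2·2 + 3·0 + 2·-2 + 3·0 = 0
  col β: 2·0 + 3·0 + 1·0 + 2·3 + 3·-2 + 2·0 + 3·0 = 0
  col γ: 2·0 + 3·0 + 1·0 + 2·3 + 3·-3 + 2·0 + 3·1 = 0
  col δ: 2·-2 + 3·0 + 1·0 + 2·0 + 3·0 + 2·2 + 3·0 = 0
  col ε: 2·0 + 3·2 + 1·0 + 2·0 + 3·0 + 2·-3 + 3·0 = 0
  col ζ: 2·0 + 3·0 + 1·1 + 2·1 + 3·-1 + 2·0 + 3·0 = 0

y = (A:2, B:3, C:1, D:2, E:3, F:2, G:3)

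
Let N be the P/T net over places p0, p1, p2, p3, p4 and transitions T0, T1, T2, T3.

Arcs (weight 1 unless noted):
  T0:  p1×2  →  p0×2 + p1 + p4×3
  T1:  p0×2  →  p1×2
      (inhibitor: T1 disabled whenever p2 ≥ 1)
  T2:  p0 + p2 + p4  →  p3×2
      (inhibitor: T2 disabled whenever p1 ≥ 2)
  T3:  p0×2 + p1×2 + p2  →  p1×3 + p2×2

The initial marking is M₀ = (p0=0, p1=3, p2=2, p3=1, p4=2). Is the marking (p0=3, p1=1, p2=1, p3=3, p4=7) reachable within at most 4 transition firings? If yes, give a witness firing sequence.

step 1: fire T0:  (p0=0, p1=3, p2=2, p3=1, p4=2) → (p0=2, p1=2, p2=2, p3=1, p4=5)
step 2: fire T0:  (p0=2, p1=2, p2=2, p3=1, p4=5) → (p0=4, p1=1, p2=2, p3=1, p4=8)
step 3: fire T2:  (p0=4, p1=1, p2=2, p3=1, p4=8) → (p0=3, p1=1, p2=1, p3=3, p4=7)

YES — reachable via ⟨T0, T0, T2⟩ (3 firings)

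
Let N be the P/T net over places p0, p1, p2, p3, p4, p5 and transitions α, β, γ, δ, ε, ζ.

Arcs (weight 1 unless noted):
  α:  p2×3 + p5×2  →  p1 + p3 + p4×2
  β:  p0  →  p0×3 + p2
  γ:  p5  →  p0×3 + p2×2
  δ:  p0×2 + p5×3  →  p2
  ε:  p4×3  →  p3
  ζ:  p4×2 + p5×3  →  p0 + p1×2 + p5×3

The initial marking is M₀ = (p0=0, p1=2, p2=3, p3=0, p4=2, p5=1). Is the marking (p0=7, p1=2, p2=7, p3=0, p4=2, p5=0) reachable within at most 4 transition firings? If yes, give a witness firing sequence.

YES — reachable via ⟨γ, β, β⟩ (3 firings)

step 1: fire γ:  (p0=0, p1=2, p2=3, p3=0, p4=2, p5=1) → (p0=3, p1=2, p2=5, p3=0, p4=2, p5=0)
step 2: fire β:  (p0=3, p1=2, p2=5, p3=0, p4=2, p5=0) → (p0=5, p1=2, p2=6, p3=0, p4=2, p5=0)
step 3: fire β:  (p0=5, p1=2, p2=6, p3=0, p4=2, p5=0) → (p0=7, p1=2, p2=7, p3=0, p4=2, p5=0)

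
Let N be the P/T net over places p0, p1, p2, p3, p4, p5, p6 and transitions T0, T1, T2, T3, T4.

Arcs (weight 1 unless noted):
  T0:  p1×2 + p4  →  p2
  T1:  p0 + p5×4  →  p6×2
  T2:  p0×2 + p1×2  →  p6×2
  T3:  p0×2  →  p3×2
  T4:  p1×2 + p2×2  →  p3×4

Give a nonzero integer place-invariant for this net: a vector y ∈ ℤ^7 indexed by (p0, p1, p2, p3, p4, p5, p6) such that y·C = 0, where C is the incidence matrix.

y = (p0:4, p1:-4, p2:12, p3:4, p4:20, p5:-1, p6:0)

Incidence matrix C (rows=places, cols=transitions):
       T0   T1   T2   T3   T4
   p0   0   -1   -2   -2    0
   p1  -2    0   -2    0   -2
   p2   1    0    0    0   -2
   p3   0    0    0    2    4
   p4  -1    0    0    0    0
   p5   0   -4    0    0    0
   p6   0    2    2    0    0

Candidate y = [4, -4, 12, 4, 20, -1, 0]; check y·C column-wise:
  col T0: 4·0 + -4·-2 + 12·1 + 4·0 + 20·-1 + -1·0 = 0
  col T1: 4·-1 + -4·0 + 12·0 + 4·0 + 20·0 + -1·-4 + 0·2 = 0
  col T2: 4·-2 + -4·-2 + 12·0 + 4·0 + 20·0 + -1·0 + 0·2 = 0
  col T3: 4·-2 + -4·0 + 12·0 + 4·2 + 20·0 + -1·0 = 0
  col T4: 4·0 + -4·-2 + 12·-2 + 4·4 + 20·0 + -1·0 = 0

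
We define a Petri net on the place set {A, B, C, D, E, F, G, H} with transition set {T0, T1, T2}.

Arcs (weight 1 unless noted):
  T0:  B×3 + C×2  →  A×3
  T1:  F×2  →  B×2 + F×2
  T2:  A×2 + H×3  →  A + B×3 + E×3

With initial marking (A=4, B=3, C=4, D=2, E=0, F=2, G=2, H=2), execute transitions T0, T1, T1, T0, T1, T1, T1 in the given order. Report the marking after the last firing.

(A=10, B=7, C=0, D=2, E=0, F=2, G=2, H=2)

step 1: fire T0:  (A=4, B=3, C=4, D=2, E=0, F=2, G=2, H=2) → (A=7, B=0, C=2, D=2, E=0, F=2, G=2, H=2)
step 2: fire T1:  (A=7, B=0, C=2, D=2, E=0, F=2, G=2, H=2) → (A=7, B=2, C=2, D=2, E=0, F=2, G=2, H=2)
step 3: fire T1:  (A=7, B=2, C=2, D=2, E=0, F=2, G=2, H=2) → (A=7, B=4, C=2, D=2, E=0, F=2, G=2, H=2)
step 4: fire T0:  (A=7, B=4, C=2, D=2, E=0, F=2, G=2, H=2) → (A=10, B=1, C=0, D=2, E=0, F=2, G=2, H=2)
step 5: fire T1:  (A=10, B=1, C=0, D=2, E=0, F=2, G=2, H=2) → (A=10, B=3, C=0, D=2, E=0, F=2, G=2, H=2)
step 6: fire T1:  (A=10, B=3, C=0, D=2, E=0, F=2, G=2, H=2) → (A=10, B=5, C=0, D=2, E=0, F=2, G=2, H=2)
step 7: fire T1:  (A=10, B=5, C=0, D=2, E=0, F=2, G=2, H=2) → (A=10, B=7, C=0, D=2, E=0, F=2, G=2, H=2)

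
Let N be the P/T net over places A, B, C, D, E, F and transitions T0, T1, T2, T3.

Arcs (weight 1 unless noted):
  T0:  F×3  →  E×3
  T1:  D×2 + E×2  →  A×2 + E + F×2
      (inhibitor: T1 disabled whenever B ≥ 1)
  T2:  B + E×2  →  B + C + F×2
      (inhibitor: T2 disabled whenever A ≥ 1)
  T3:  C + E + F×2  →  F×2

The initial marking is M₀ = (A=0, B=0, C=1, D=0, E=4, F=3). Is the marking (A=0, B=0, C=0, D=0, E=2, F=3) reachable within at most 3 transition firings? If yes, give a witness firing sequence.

depth 0: 1 marking
depth 1: 3 markings reached so far
depth 2: 4 markings reached so far
depth 3: 4 markings reached so far
(frontier empty at depth 3; search complete)
target is not among the 4 markings reachable within 3 steps

NO — not reachable within 3 firings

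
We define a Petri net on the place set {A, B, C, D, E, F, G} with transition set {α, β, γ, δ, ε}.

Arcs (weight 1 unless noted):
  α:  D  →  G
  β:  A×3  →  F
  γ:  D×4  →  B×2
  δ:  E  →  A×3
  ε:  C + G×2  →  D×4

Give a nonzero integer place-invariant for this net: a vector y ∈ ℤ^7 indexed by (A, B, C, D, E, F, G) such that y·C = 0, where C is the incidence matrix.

Incidence matrix C (rows=places, cols=transitions):
        α    β    γ    δ    ε
    A   0   -3    0    3    0
    B   0    0    2    0    0
    C   0    0    0    0   -1
    D  -1    0   -4    0    4
    E   0    0    0   -1    0
    F   0    1    0    0    0
    G   1    0    0    0   -2

Candidate y = [1, 0, 0, 0, 3, 3, 0]; check y·C column-wise:
  col α: 1·0 + 0·-1 + 3·0 + 3·0 + 0·1 = 0
  col β: 1·-3 + 3·0 + 3·1 = 0
  col γ: 1·0 + 0·2 + 0·-4 + 3·0 + 3·0 = 0
  col δ: 1·3 + 3·-1 + 3·0 = 0
  col ε: 1·0 + 0·-1 + 0·4 + 3·0 + 3·0 + 0·-2 = 0

y = (A:1, B:0, C:0, D:0, E:3, F:3, G:0)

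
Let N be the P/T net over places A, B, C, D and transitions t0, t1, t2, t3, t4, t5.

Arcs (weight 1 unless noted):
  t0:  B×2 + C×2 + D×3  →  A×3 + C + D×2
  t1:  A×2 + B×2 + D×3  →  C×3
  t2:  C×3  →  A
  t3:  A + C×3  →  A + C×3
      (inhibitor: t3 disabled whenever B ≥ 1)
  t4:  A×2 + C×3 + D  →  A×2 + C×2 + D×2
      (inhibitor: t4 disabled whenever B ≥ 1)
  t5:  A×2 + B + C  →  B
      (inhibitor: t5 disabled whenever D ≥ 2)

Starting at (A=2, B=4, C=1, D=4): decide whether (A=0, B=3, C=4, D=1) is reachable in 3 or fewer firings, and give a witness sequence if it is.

depth 0: 1 marking
depth 1: 2 markings reached so far
depth 2: 3 markings reached so far
depth 3: 3 markings reached so far
(frontier empty at depth 3; search complete)
target is not among the 3 markings reachable within 3 steps

NO — not reachable within 3 firings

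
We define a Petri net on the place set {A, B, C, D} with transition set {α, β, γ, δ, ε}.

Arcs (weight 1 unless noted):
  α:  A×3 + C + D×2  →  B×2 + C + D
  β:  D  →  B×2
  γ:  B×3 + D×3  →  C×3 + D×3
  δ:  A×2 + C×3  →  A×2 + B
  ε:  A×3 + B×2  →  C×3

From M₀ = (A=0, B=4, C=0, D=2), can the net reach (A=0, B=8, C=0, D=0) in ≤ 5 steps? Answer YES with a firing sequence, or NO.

YES — reachable via ⟨β, β⟩ (2 firings)

step 1: fire β:  (A=0, B=4, C=0, D=2) → (A=0, B=6, C=0, D=1)
step 2: fire β:  (A=0, B=6, C=0, D=1) → (A=0, B=8, C=0, D=0)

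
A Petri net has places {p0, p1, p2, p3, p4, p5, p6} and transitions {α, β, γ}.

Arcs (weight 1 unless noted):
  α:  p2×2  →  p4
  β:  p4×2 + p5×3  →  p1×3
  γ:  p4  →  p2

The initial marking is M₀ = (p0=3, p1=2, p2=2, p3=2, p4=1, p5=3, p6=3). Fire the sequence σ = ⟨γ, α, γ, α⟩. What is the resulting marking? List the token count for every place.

(p0=3, p1=2, p2=0, p3=2, p4=1, p5=3, p6=3)

step 1: fire γ:  (p0=3, p1=2, p2=2, p3=2, p4=1, p5=3, p6=3) → (p0=3, p1=2, p2=3, p3=2, p4=0, p5=3, p6=3)
step 2: fire α:  (p0=3, p1=2, p2=3, p3=2, p4=0, p5=3, p6=3) → (p0=3, p1=2, p2=1, p3=2, p4=1, p5=3, p6=3)
step 3: fire γ:  (p0=3, p1=2, p2=1, p3=2, p4=1, p5=3, p6=3) → (p0=3, p1=2, p2=2, p3=2, p4=0, p5=3, p6=3)
step 4: fire α:  (p0=3, p1=2, p2=2, p3=2, p4=0, p5=3, p6=3) → (p0=3, p1=2, p2=0, p3=2, p4=1, p5=3, p6=3)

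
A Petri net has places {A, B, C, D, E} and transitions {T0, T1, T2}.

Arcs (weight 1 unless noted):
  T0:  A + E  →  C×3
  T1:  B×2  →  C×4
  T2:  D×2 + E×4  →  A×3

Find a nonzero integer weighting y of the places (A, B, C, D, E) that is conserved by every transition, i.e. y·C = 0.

y = (A:6, B:4, C:2, D:9, E:0)

Incidence matrix C (rows=places, cols=transitions):
       T0   T1   T2
    A  -1    0    3
    B   0   -2    0
    C   3    4    0
    D   0    0   -2
    E  -1    0   -4

Candidate y = [6, 4, 2, 9, 0]; check y·C column-wise:
  col T0: 6·-1 + 4·0 + 2·3 + 9·0 + 0·-1 = 0
  col T1: 6·0 + 4·-2 + 2·4 + 9·0 = 0
  col T2: 6·3 + 4·0 + 2·0 + 9·-2 + 0·-4 = 0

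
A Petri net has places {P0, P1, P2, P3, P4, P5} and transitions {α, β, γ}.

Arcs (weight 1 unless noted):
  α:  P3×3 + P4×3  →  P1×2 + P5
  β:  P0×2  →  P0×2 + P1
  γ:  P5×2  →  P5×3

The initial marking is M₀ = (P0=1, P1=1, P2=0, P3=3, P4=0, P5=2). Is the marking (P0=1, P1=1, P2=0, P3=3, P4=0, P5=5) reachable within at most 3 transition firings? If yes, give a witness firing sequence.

YES — reachable via ⟨γ, γ, γ⟩ (3 firings)

step 1: fire γ:  (P0=1, P1=1, P2=0, P3=3, P4=0, P5=2) → (P0=1, P1=1, P2=0, P3=3, P4=0, P5=3)
step 2: fire γ:  (P0=1, P1=1, P2=0, P3=3, P4=0, P5=3) → (P0=1, P1=1, P2=0, P3=3, P4=0, P5=4)
step 3: fire γ:  (P0=1, P1=1, P2=0, P3=3, P4=0, P5=4) → (P0=1, P1=1, P2=0, P3=3, P4=0, P5=5)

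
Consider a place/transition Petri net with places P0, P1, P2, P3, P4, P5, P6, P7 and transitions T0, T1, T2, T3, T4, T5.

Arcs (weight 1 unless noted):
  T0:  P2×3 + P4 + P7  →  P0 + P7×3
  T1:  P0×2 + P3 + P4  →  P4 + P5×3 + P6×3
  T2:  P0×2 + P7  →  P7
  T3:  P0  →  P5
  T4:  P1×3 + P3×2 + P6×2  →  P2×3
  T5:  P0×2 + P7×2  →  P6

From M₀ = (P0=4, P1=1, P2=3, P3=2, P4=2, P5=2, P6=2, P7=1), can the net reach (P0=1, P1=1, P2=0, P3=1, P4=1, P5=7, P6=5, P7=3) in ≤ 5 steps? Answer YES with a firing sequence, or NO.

YES — reachable via ⟨T0, T1, T3, T3⟩ (4 firings)

step 1: fire T0:  (P0=4, P1=1, P2=3, P3=2, P4=2, P5=2, P6=2, P7=1) → (P0=5, P1=1, P2=0, P3=2, P4=1, P5=2, P6=2, P7=3)
step 2: fire T1:  (P0=5, P1=1, P2=0, P3=2, P4=1, P5=2, P6=2, P7=3) → (P0=3, P1=1, P2=0, P3=1, P4=1, P5=5, P6=5, P7=3)
step 3: fire T3:  (P0=3, P1=1, P2=0, P3=1, P4=1, P5=5, P6=5, P7=3) → (P0=2, P1=1, P2=0, P3=1, P4=1, P5=6, P6=5, P7=3)
step 4: fire T3:  (P0=2, P1=1, P2=0, P3=1, P4=1, P5=6, P6=5, P7=3) → (P0=1, P1=1, P2=0, P3=1, P4=1, P5=7, P6=5, P7=3)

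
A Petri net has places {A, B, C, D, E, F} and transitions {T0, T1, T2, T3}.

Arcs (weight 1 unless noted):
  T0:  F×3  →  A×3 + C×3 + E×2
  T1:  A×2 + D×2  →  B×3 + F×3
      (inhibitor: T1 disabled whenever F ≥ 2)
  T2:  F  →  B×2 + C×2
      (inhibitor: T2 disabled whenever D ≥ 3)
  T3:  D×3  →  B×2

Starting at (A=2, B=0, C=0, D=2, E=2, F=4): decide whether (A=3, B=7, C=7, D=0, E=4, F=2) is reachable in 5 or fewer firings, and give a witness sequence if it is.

YES — reachable via ⟨T0, T1, T2, T2⟩ (4 firings)

step 1: fire T0:  (A=2, B=0, C=0, D=2, E=2, F=4) → (A=5, B=0, C=3, D=2, E=4, F=1)
step 2: fire T1:  (A=5, B=0, C=3, D=2, E=4, F=1) → (A=3, B=3, C=3, D=0, E=4, F=4)
step 3: fire T2:  (A=3, B=3, C=3, D=0, E=4, F=4) → (A=3, B=5, C=5, D=0, E=4, F=3)
step 4: fire T2:  (A=3, B=5, C=5, D=0, E=4, F=3) → (A=3, B=7, C=7, D=0, E=4, F=2)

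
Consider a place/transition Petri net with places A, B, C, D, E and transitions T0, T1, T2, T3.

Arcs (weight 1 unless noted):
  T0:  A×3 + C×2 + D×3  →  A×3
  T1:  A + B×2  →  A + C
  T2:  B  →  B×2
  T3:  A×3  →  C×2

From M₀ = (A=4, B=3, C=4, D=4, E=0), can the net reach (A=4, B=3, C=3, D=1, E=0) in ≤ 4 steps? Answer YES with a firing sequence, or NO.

YES — reachable via ⟨T0, T1, T2, T2⟩ (4 firings)

step 1: fire T0:  (A=4, B=3, C=4, D=4, E=0) → (A=4, B=3, C=2, D=1, E=0)
step 2: fire T1:  (A=4, B=3, C=2, D=1, E=0) → (A=4, B=1, C=3, D=1, E=0)
step 3: fire T2:  (A=4, B=1, C=3, D=1, E=0) → (A=4, B=2, C=3, D=1, E=0)
step 4: fire T2:  (A=4, B=2, C=3, D=1, E=0) → (A=4, B=3, C=3, D=1, E=0)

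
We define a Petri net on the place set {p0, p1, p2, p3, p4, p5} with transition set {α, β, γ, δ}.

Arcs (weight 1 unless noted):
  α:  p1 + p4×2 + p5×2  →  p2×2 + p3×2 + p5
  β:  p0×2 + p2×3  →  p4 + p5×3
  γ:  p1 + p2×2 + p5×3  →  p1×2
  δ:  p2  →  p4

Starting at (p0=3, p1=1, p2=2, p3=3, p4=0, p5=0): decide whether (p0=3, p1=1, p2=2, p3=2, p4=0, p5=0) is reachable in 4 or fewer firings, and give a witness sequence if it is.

depth 0: 1 marking
depth 1: 2 markings reached so far
depth 2: 3 markings reached so far
depth 3: 3 markings reached so far
(frontier empty at depth 3; search complete)
target is not among the 3 markings reachable within 4 steps

NO — not reachable within 4 firings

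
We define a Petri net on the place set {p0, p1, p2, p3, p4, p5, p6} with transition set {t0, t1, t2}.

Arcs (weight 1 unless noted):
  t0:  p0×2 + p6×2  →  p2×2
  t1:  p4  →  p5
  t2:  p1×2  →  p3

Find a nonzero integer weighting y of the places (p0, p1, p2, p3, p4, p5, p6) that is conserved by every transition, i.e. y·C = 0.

Incidence matrix C (rows=places, cols=transitions):
       t0   t1   t2
   p0  -2    0    0
   p1   0    0   -2
   p2   2    0    0
   p3   0    0    1
   p4   0   -1    0
   p5   0    1    0
   p6  -2    0    0

Candidate y = [1, 0, 1, 0, 0, 0, 0]; check y·C column-wise:
  col t0: 1·-2 + 1·2 + 0·-2 = 0
  col t1: 1·0 + 1·0 + 0·-1 + 0·1 = 0
  col t2: 1·0 + 0·-2 + 1·0 + 0·1 = 0

y = (p0:1, p1:0, p2:1, p3:0, p4:0, p5:0, p6:0)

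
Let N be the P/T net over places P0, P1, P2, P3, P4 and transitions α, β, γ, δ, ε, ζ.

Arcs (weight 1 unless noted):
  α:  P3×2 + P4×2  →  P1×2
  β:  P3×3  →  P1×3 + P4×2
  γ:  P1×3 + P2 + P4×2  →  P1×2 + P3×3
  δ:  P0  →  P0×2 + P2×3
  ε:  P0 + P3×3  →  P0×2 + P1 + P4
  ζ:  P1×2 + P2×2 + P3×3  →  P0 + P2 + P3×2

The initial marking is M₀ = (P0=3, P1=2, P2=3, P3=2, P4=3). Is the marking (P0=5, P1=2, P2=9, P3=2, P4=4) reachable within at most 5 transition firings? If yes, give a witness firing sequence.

depth 0: 1 marking
depth 1: 3 markings reached so far
depth 2: 5 markings reached so far
depth 3: 7 markings reached so far
depth 4: 9 markings reached so far
depth 5: 11 markings reached so far
target is not among the 11 markings reachable within 5 steps

NO — not reachable within 5 firings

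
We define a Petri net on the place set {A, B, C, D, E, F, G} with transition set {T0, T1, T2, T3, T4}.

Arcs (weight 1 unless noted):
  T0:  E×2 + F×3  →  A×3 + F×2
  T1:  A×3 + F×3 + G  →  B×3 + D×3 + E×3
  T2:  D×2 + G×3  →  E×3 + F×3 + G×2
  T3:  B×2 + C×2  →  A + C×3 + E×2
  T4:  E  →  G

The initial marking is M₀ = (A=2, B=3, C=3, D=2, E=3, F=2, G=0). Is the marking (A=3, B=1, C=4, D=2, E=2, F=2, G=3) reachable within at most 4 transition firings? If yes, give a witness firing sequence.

YES — reachable via ⟨T3, T4, T4, T4⟩ (4 firings)

step 1: fire T3:  (A=2, B=3, C=3, D=2, E=3, F=2, G=0) → (A=3, B=1, C=4, D=2, E=5, F=2, G=0)
step 2: fire T4:  (A=3, B=1, C=4, D=2, E=5, F=2, G=0) → (A=3, B=1, C=4, D=2, E=4, F=2, G=1)
step 3: fire T4:  (A=3, B=1, C=4, D=2, E=4, F=2, G=1) → (A=3, B=1, C=4, D=2, E=3, F=2, G=2)
step 4: fire T4:  (A=3, B=1, C=4, D=2, E=3, F=2, G=2) → (A=3, B=1, C=4, D=2, E=2, F=2, G=3)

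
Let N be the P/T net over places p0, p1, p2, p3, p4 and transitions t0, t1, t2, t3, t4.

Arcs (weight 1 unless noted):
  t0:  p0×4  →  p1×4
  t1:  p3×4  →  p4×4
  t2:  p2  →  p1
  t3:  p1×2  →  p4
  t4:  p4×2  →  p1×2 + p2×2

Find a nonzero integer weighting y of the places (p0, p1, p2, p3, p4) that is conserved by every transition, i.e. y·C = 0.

y = (p0:1, p1:1, p2:1, p3:2, p4:2)

Incidence matrix C (rows=places, cols=transitions):
       t0   t1   t2   t3   t4
   p0  -4    0    0    0    0
   p1   4    0    1   -2    2
   p2   0    0   -1    0    2
   p3   0   -4    0    0    0
   p4   0    4    0    1   -2

Candidate y = [1, 1, 1, 2, 2]; check y·C column-wise:
  col t0: 1·-4 + 1·4 + 1·0 + 2·0 + 2·0 = 0
  col t1: 1·0 + 1·0 + 1·0 + 2·-4 + 2·4 = 0
  col t2: 1·0 + 1·1 + 1·-1 + 2·0 + 2·0 = 0
  col t3: 1·0 + 1·-2 + 1·0 + 2·0 + 2·1 = 0
  col t4: 1·0 + 1·2 + 1·2 + 2·0 + 2·-2 = 0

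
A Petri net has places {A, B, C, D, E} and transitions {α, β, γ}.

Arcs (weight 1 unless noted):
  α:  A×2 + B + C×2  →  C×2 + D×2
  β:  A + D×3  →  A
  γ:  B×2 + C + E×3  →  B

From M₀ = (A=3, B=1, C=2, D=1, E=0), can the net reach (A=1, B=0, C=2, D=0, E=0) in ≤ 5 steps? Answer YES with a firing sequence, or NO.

YES — reachable via ⟨α, β⟩ (2 firings)

step 1: fire α:  (A=3, B=1, C=2, D=1, E=0) → (A=1, B=0, C=2, D=3, E=0)
step 2: fire β:  (A=1, B=0, C=2, D=3, E=0) → (A=1, B=0, C=2, D=0, E=0)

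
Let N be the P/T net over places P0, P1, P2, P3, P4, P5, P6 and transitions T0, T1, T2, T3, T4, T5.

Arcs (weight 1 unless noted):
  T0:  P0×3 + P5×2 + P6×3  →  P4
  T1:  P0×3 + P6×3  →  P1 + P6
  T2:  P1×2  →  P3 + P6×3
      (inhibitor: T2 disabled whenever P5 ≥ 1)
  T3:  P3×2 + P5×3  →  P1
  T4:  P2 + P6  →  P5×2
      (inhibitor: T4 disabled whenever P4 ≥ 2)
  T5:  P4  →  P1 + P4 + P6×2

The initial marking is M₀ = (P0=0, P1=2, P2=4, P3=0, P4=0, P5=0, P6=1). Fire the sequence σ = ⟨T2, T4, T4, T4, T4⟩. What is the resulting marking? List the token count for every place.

step 1: fire T2:  (P0=0, P1=2, P2=4, P3=0, P4=0, P5=0, P6=1) → (P0=0, P1=0, P2=4, P3=1, P4=0, P5=0, P6=4)
step 2: fire T4:  (P0=0, P1=0, P2=4, P3=1, P4=0, P5=0, P6=4) → (P0=0, P1=0, P2=3, P3=1, P4=0, P5=2, P6=3)
step 3: fire T4:  (P0=0, P1=0, P2=3, P3=1, P4=0, P5=2, P6=3) → (P0=0, P1=0, P2=2, P3=1, P4=0, P5=4, P6=2)
step 4: fire T4:  (P0=0, P1=0, P2=2, P3=1, P4=0, P5=4, P6=2) → (P0=0, P1=0, P2=1, P3=1, P4=0, P5=6, P6=1)
step 5: fire T4:  (P0=0, P1=0, P2=1, P3=1, P4=0, P5=6, P6=1) → (P0=0, P1=0, P2=0, P3=1, P4=0, P5=8, P6=0)

(P0=0, P1=0, P2=0, P3=1, P4=0, P5=8, P6=0)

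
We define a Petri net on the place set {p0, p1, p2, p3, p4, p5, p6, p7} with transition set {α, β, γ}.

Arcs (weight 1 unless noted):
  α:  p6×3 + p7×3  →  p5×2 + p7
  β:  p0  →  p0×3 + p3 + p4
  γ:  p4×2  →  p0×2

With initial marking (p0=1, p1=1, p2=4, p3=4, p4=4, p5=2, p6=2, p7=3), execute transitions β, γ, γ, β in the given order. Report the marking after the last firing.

(p0=9, p1=1, p2=4, p3=6, p4=2, p5=2, p6=2, p7=3)

step 1: fire β:  (p0=1, p1=1, p2=4, p3=4, p4=4, p5=2, p6=2, p7=3) → (p0=3, p1=1, p2=4, p3=5, p4=5, p5=2, p6=2, p7=3)
step 2: fire γ:  (p0=3, p1=1, p2=4, p3=5, p4=5, p5=2, p6=2, p7=3) → (p0=5, p1=1, p2=4, p3=5, p4=3, p5=2, p6=2, p7=3)
step 3: fire γ:  (p0=5, p1=1, p2=4, p3=5, p4=3, p5=2, p6=2, p7=3) → (p0=7, p1=1, p2=4, p3=5, p4=1, p5=2, p6=2, p7=3)
step 4: fire β:  (p0=7, p1=1, p2=4, p3=5, p4=1, p5=2, p6=2, p7=3) → (p0=9, p1=1, p2=4, p3=6, p4=2, p5=2, p6=2, p7=3)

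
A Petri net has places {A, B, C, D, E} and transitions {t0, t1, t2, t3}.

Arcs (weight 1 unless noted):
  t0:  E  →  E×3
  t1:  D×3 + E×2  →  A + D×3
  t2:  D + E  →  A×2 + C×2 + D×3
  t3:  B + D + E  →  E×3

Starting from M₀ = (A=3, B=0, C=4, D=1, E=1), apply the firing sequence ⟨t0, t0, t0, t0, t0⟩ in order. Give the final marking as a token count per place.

(A=3, B=0, C=4, D=1, E=11)

step 1: fire t0:  (A=3, B=0, C=4, D=1, E=1) → (A=3, B=0, C=4, D=1, E=3)
step 2: fire t0:  (A=3, B=0, C=4, D=1, E=3) → (A=3, B=0, C=4, D=1, E=5)
step 3: fire t0:  (A=3, B=0, C=4, D=1, E=5) → (A=3, B=0, C=4, D=1, E=7)
step 4: fire t0:  (A=3, B=0, C=4, D=1, E=7) → (A=3, B=0, C=4, D=1, E=9)
step 5: fire t0:  (A=3, B=0, C=4, D=1, E=9) → (A=3, B=0, C=4, D=1, E=11)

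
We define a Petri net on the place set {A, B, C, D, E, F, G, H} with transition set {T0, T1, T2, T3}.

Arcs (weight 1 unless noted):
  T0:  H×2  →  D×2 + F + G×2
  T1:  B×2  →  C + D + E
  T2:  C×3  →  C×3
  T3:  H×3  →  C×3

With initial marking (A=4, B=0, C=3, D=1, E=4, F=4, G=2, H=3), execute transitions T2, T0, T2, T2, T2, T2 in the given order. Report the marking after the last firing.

step 1: fire T2:  (A=4, B=0, C=3, D=1, E=4, F=4, G=2, H=3) → (A=4, B=0, C=3, D=1, E=4, F=4, G=2, H=3)
step 2: fire T0:  (A=4, B=0, C=3, D=1, E=4, F=4, G=2, H=3) → (A=4, B=0, C=3, D=3, E=4, F=5, G=4, H=1)
step 3: fire T2:  (A=4, B=0, C=3, D=3, E=4, F=5, G=4, H=1) → (A=4, B=0, C=3, D=3, E=4, F=5, G=4, H=1)
step 4: fire T2:  (A=4, B=0, C=3, D=3, E=4, F=5, G=4, H=1) → (A=4, B=0, C=3, D=3, E=4, F=5, G=4, H=1)
step 5: fire T2:  (A=4, B=0, C=3, D=3, E=4, F=5, G=4, H=1) → (A=4, B=0, C=3, D=3, E=4, F=5, G=4, H=1)
step 6: fire T2:  (A=4, B=0, C=3, D=3, E=4, F=5, G=4, H=1) → (A=4, B=0, C=3, D=3, E=4, F=5, G=4, H=1)

(A=4, B=0, C=3, D=3, E=4, F=5, G=4, H=1)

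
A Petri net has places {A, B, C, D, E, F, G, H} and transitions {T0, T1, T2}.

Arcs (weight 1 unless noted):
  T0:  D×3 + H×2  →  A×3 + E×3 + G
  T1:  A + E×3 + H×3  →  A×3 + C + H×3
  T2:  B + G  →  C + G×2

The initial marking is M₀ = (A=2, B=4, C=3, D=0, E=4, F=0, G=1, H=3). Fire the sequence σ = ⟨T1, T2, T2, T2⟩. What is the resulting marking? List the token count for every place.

step 1: fire T1:  (A=2, B=4, C=3, D=0, E=4, F=0, G=1, H=3) → (A=4, B=4, C=4, D=0, E=1, F=0, G=1, H=3)
step 2: fire T2:  (A=4, B=4, C=4, D=0, E=1, F=0, G=1, H=3) → (A=4, B=3, C=5, D=0, E=1, F=0, G=2, H=3)
step 3: fire T2:  (A=4, B=3, C=5, D=0, E=1, F=0, G=2, H=3) → (A=4, B=2, C=6, D=0, E=1, F=0, G=3, H=3)
step 4: fire T2:  (A=4, B=2, C=6, D=0, E=1, F=0, G=3, H=3) → (A=4, B=1, C=7, D=0, E=1, F=0, G=4, H=3)

(A=4, B=1, C=7, D=0, E=1, F=0, G=4, H=3)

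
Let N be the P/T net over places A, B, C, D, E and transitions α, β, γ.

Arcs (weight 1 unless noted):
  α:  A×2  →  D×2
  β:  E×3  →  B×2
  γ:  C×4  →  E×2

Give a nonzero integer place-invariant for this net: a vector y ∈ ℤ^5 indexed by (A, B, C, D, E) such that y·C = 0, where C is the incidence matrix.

Incidence matrix C (rows=places, cols=transitions):
        α    β    γ
    A  -2    0    0
    B   0    2    0
    C   0    0   -4
    D   2    0    0
    E   0   -3    2

Candidate y = [1, 0, 0, 1, 0]; check y·C column-wise:
  col α: 1·-2 + 1·2 = 0
  col β: 1·0 + 0·2 + 1·0 + 0·-3 = 0
  col γ: 1·0 + 0·-4 + 1·0 + 0·2 = 0

y = (A:1, B:0, C:0, D:1, E:0)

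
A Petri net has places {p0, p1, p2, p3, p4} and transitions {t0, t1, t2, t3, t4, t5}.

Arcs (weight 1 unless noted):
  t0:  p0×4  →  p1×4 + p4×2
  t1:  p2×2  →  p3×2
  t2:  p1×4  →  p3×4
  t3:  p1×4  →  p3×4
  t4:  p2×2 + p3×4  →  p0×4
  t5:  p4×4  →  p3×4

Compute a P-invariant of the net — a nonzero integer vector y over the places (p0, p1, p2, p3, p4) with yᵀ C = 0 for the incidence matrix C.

Incidence matrix C (rows=places, cols=transitions):
       t0   t1   t2   t3   t4   t5
   p0  -4    0    0    0    4    0
   p1   4    0   -4   -4    0    0
   p2   0   -2    0    0   -2    0
   p3   0    2    4    4   -4    4
   p4   2    0    0    0    0   -4

Candidate y = [3, 2, 2, 2, 2]; check y·C column-wise:
  col t0: 3·-4 + 2·4 + 2·0 + 2·0 + 2·2 = 0
  col t1: 3·0 + 2·0 + 2·-2 + 2·2 + 2·0 = 0
  col t2: 3·0 + 2·-4 + 2·0 + 2·4 + 2·0 = 0
  col t3: 3·0 + 2·-4 + 2·0 + 2·4 + 2·0 = 0
  col t4: 3·4 + 2·0 + 2·-2 + 2·-4 + 2·0 = 0
  col t5: 3·0 + 2·0 + 2·0 + 2·4 + 2·-4 = 0

y = (p0:3, p1:2, p2:2, p3:2, p4:2)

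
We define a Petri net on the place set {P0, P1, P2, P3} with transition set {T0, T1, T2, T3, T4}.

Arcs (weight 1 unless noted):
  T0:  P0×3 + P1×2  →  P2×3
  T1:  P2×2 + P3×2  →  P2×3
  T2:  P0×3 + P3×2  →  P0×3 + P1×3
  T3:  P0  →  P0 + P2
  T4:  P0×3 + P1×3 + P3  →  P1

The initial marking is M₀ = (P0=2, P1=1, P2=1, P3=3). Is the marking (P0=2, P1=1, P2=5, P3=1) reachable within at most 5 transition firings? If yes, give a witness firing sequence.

YES — reachable via ⟨T3, T1, T3, T3⟩ (4 firings)

step 1: fire T3:  (P0=2, P1=1, P2=1, P3=3) → (P0=2, P1=1, P2=2, P3=3)
step 2: fire T1:  (P0=2, P1=1, P2=2, P3=3) → (P0=2, P1=1, P2=3, P3=1)
step 3: fire T3:  (P0=2, P1=1, P2=3, P3=1) → (P0=2, P1=1, P2=4, P3=1)
step 4: fire T3:  (P0=2, P1=1, P2=4, P3=1) → (P0=2, P1=1, P2=5, P3=1)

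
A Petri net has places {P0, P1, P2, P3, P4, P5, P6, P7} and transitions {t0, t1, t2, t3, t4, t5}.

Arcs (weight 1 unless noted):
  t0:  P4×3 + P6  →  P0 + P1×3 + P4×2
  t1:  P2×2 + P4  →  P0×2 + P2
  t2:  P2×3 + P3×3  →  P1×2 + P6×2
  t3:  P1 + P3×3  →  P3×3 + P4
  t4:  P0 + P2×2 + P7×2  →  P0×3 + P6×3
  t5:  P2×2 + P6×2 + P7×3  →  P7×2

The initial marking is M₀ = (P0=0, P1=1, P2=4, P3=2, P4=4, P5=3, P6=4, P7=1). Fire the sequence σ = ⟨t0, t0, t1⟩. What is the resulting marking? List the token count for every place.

(P0=4, P1=7, P2=3, P3=2, P4=1, P5=3, P6=2, P7=1)

step 1: fire t0:  (P0=0, P1=1, P2=4, P3=2, P4=4, P5=3, P6=4, P7=1) → (P0=1, P1=4, P2=4, P3=2, P4=3, P5=3, P6=3, P7=1)
step 2: fire t0:  (P0=1, P1=4, P2=4, P3=2, P4=3, P5=3, P6=3, P7=1) → (P0=2, P1=7, P2=4, P3=2, P4=2, P5=3, P6=2, P7=1)
step 3: fire t1:  (P0=2, P1=7, P2=4, P3=2, P4=2, P5=3, P6=2, P7=1) → (P0=4, P1=7, P2=3, P3=2, P4=1, P5=3, P6=2, P7=1)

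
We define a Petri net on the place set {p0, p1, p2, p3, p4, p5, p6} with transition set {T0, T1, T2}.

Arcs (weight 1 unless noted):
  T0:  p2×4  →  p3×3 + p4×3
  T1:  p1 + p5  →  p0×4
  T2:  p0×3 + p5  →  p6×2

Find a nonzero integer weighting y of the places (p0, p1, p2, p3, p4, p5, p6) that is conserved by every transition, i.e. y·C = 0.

Incidence matrix C (rows=places, cols=transitions):
       T0   T1   T2
   p0   0    4   -3
   p1   0   -1    0
   p2  -4    0    0
   p3   3    0    0
   p4   3    0    0
   p5   0   -1   -1
   p6   0    0    2

Candidate y = [0, 0, 3, 4, 0, 0, 0]; check y·C column-wise:
  col T0: 3·-4 + 4·3 + 0·3 = 0
  col T1: 0·4 + 0·-1 + 3·0 + 4·0 + 0·-1 = 0
  col T2: 0·-3 + 3·0 + 4·0 + 0·-1 + 0·2 = 0

y = (p0:0, p1:0, p2:3, p3:4, p4:0, p5:0, p6:0)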